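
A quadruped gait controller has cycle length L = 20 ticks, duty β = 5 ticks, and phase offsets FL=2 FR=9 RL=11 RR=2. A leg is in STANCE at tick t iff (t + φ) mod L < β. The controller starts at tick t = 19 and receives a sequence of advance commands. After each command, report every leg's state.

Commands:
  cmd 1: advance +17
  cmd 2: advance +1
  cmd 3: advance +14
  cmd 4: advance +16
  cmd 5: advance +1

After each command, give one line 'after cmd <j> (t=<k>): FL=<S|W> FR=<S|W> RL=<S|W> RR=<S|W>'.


start t=19: FL=S FR=W RL=W RR=S
cmd 1: advance +17 → t=36, phase=(18,5,7,18) → FL=W FR=W RL=W RR=W
cmd 2: advance +1 → t=37, phase=(19,6,8,19) → FL=W FR=W RL=W RR=W
cmd 3: advance +14 → t=51, phase=(13,0,2,13) → FL=W FR=S RL=S RR=W
cmd 4: advance +16 → t=67, phase=(9,16,18,9) → FL=W FR=W RL=W RR=W
cmd 5: advance +1 → t=68, phase=(10,17,19,10) → FL=W FR=W RL=W RR=W

after cmd 1 (t=36): FL=W FR=W RL=W RR=W
after cmd 2 (t=37): FL=W FR=W RL=W RR=W
after cmd 3 (t=51): FL=W FR=S RL=S RR=W
after cmd 4 (t=67): FL=W FR=W RL=W RR=W
after cmd 5 (t=68): FL=W FR=W RL=W RR=W


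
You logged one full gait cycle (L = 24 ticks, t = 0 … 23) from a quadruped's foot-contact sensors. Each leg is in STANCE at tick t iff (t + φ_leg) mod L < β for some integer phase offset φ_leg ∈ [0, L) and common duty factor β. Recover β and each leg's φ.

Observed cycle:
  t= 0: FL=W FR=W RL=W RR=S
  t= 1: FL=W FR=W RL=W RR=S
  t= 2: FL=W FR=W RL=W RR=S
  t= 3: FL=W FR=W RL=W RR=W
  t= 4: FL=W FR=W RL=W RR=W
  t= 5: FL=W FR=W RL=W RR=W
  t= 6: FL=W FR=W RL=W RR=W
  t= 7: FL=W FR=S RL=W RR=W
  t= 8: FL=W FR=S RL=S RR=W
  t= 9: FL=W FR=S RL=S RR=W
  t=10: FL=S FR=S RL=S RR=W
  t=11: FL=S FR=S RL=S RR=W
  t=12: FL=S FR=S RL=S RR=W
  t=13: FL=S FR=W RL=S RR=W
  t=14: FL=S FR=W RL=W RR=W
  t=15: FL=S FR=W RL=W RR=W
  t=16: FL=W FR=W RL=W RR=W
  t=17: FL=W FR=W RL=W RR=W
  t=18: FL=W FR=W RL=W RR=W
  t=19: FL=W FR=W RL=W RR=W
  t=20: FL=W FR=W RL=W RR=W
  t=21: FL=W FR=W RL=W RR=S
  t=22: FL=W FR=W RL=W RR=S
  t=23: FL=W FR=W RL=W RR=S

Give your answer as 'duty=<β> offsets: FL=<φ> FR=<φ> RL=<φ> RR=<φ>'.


duty β = stance ticks per leg = 6
FL: stance ticks = 6; W→S at t=10 → φ=14
FR: stance ticks = 6; W→S at t=7 → φ=17
RL: stance ticks = 6; W→S at t=8 → φ=16
RR: stance ticks = 6; W→S at t=21 → φ=3

duty=6 offsets: FL=14 FR=17 RL=16 RR=3


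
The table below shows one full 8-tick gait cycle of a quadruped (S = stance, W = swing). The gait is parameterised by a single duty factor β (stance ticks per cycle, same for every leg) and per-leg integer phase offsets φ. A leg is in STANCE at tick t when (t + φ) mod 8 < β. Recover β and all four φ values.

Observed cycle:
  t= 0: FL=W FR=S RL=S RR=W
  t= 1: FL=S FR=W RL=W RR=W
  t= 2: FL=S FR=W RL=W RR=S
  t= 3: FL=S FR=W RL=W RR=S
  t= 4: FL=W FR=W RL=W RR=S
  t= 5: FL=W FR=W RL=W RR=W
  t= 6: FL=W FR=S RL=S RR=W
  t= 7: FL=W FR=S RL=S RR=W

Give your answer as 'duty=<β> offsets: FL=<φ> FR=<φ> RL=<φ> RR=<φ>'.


duty β = stance ticks per leg = 3
FL: stance ticks = 3; W→S at t=1 → φ=7
FR: stance ticks = 3; W→S at t=6 → φ=2
RL: stance ticks = 3; W→S at t=6 → φ=2
RR: stance ticks = 3; W→S at t=2 → φ=6

duty=3 offsets: FL=7 FR=2 RL=2 RR=6


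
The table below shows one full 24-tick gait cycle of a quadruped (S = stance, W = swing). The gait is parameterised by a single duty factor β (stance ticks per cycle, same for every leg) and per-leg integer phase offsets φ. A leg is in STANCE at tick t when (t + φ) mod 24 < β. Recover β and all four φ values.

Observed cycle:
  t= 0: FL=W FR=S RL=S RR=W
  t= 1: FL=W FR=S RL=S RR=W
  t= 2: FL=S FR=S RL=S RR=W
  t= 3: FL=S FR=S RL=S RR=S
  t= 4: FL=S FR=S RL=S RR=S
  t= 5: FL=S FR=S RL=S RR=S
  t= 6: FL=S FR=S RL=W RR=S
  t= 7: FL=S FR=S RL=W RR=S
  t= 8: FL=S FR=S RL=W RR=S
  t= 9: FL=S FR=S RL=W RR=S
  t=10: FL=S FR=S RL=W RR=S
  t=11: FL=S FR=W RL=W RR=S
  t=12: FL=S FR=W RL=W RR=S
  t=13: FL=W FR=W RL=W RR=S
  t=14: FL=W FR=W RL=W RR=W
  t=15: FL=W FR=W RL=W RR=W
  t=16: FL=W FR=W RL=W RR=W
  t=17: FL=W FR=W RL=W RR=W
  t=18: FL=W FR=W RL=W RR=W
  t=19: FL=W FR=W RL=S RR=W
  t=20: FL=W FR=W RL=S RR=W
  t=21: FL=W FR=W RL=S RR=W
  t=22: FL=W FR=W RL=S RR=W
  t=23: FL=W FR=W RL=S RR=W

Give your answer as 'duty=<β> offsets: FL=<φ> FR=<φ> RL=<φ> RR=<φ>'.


duty=11 offsets: FL=22 FR=0 RL=5 RR=21

duty β = stance ticks per leg = 11
FL: stance ticks = 11; W→S at t=2 → φ=22
FR: stance ticks = 11; W→S at t=0 → φ=0
RL: stance ticks = 11; W→S at t=19 → φ=5
RR: stance ticks = 11; W→S at t=3 → φ=21


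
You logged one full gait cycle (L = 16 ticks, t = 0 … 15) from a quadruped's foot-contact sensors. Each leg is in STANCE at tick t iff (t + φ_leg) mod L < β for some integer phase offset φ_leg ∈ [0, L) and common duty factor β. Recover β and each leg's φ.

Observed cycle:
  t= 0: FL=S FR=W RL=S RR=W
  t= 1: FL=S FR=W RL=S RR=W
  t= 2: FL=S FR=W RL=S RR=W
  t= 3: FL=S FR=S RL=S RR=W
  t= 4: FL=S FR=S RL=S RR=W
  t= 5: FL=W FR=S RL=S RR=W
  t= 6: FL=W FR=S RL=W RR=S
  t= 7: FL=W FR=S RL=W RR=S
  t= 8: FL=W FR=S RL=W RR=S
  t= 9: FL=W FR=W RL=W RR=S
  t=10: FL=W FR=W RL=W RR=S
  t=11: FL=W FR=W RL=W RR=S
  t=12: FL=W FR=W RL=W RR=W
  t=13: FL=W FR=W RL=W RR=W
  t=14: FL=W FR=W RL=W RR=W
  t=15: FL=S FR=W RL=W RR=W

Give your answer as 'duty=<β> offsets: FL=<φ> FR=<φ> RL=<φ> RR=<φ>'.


duty β = stance ticks per leg = 6
FL: stance ticks = 6; W→S at t=15 → φ=1
FR: stance ticks = 6; W→S at t=3 → φ=13
RL: stance ticks = 6; W→S at t=0 → φ=0
RR: stance ticks = 6; W→S at t=6 → φ=10

duty=6 offsets: FL=1 FR=13 RL=0 RR=10


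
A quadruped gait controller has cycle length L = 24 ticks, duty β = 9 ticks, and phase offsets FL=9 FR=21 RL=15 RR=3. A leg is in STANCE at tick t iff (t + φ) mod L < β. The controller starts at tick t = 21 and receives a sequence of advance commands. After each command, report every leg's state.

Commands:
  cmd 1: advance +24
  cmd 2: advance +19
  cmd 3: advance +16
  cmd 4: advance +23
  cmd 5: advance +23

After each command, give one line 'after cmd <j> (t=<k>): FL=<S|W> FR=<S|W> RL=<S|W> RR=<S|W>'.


start t=21: FL=S FR=W RL=W RR=S
cmd 1: advance +24 → t=45, phase=(6,18,12,0) → FL=S FR=W RL=W RR=S
cmd 2: advance +19 → t=64, phase=(1,13,7,19) → FL=S FR=W RL=S RR=W
cmd 3: advance +16 → t=80, phase=(17,5,23,11) → FL=W FR=S RL=W RR=W
cmd 4: advance +23 → t=103, phase=(16,4,22,10) → FL=W FR=S RL=W RR=W
cmd 5: advance +23 → t=126, phase=(15,3,21,9) → FL=W FR=S RL=W RR=W

after cmd 1 (t=45): FL=S FR=W RL=W RR=S
after cmd 2 (t=64): FL=S FR=W RL=S RR=W
after cmd 3 (t=80): FL=W FR=S RL=W RR=W
after cmd 4 (t=103): FL=W FR=S RL=W RR=W
after cmd 5 (t=126): FL=W FR=S RL=W RR=W


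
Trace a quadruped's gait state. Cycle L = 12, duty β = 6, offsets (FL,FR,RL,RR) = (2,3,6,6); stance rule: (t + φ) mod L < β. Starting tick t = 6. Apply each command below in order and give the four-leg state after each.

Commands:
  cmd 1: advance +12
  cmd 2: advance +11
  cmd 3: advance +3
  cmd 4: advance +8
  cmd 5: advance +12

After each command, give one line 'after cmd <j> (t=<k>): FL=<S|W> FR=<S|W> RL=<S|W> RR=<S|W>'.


start t=6: FL=W FR=W RL=S RR=S
cmd 1: advance +12 → t=18, phase=(8,9,0,0) → FL=W FR=W RL=S RR=S
cmd 2: advance +11 → t=29, phase=(7,8,11,11) → FL=W FR=W RL=W RR=W
cmd 3: advance +3 → t=32, phase=(10,11,2,2) → FL=W FR=W RL=S RR=S
cmd 4: advance +8 → t=40, phase=(6,7,10,10) → FL=W FR=W RL=W RR=W
cmd 5: advance +12 → t=52, phase=(6,7,10,10) → FL=W FR=W RL=W RR=W

after cmd 1 (t=18): FL=W FR=W RL=S RR=S
after cmd 2 (t=29): FL=W FR=W RL=W RR=W
after cmd 3 (t=32): FL=W FR=W RL=S RR=S
after cmd 4 (t=40): FL=W FR=W RL=W RR=W
after cmd 5 (t=52): FL=W FR=W RL=W RR=W


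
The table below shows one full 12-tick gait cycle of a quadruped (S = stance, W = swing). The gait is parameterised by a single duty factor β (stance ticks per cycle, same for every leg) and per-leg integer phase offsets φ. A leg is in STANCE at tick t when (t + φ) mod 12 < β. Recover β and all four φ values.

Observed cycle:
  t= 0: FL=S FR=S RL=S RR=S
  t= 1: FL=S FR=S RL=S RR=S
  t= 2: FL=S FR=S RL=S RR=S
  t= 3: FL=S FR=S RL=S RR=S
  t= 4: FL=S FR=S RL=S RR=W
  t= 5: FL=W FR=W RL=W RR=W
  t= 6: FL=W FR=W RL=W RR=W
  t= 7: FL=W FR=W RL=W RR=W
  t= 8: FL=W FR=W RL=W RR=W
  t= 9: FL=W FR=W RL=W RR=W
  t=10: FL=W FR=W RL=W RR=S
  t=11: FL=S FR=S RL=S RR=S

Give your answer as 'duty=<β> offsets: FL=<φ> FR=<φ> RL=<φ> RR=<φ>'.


duty=6 offsets: FL=1 FR=1 RL=1 RR=2

duty β = stance ticks per leg = 6
FL: stance ticks = 6; W→S at t=11 → φ=1
FR: stance ticks = 6; W→S at t=11 → φ=1
RL: stance ticks = 6; W→S at t=11 → φ=1
RR: stance ticks = 6; W→S at t=10 → φ=2


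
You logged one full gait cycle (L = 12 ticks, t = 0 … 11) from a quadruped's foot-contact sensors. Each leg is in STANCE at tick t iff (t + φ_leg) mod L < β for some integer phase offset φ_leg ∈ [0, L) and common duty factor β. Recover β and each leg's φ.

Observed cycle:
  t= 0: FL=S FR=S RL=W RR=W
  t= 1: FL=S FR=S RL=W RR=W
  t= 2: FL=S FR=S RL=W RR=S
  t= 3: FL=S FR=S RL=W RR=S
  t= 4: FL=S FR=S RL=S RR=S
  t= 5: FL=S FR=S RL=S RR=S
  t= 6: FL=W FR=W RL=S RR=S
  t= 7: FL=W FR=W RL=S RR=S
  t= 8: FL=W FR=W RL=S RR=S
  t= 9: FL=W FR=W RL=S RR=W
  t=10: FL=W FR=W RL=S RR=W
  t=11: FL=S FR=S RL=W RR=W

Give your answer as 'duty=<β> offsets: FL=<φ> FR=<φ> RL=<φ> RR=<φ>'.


duty=7 offsets: FL=1 FR=1 RL=8 RR=10

duty β = stance ticks per leg = 7
FL: stance ticks = 7; W→S at t=11 → φ=1
FR: stance ticks = 7; W→S at t=11 → φ=1
RL: stance ticks = 7; W→S at t=4 → φ=8
RR: stance ticks = 7; W→S at t=2 → φ=10


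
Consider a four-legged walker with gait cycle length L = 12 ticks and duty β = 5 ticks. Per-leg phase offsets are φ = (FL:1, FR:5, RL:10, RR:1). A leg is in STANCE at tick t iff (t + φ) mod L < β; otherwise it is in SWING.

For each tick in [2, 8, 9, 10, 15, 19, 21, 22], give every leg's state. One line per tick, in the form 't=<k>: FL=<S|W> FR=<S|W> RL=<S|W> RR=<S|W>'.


t=2: phase=(3,7,0,3) vs β=5 → FL=S FR=W RL=S RR=S
t=8: phase=(9,1,6,9) vs β=5 → FL=W FR=S RL=W RR=W
t=9: phase=(10,2,7,10) vs β=5 → FL=W FR=S RL=W RR=W
t=10: phase=(11,3,8,11) vs β=5 → FL=W FR=S RL=W RR=W
t=15: phase=(4,8,1,4) vs β=5 → FL=S FR=W RL=S RR=S
t=19: phase=(8,0,5,8) vs β=5 → FL=W FR=S RL=W RR=W
t=21: phase=(10,2,7,10) vs β=5 → FL=W FR=S RL=W RR=W
t=22: phase=(11,3,8,11) vs β=5 → FL=W FR=S RL=W RR=W

t=2: FL=S FR=W RL=S RR=S
t=8: FL=W FR=S RL=W RR=W
t=9: FL=W FR=S RL=W RR=W
t=10: FL=W FR=S RL=W RR=W
t=15: FL=S FR=W RL=S RR=S
t=19: FL=W FR=S RL=W RR=W
t=21: FL=W FR=S RL=W RR=W
t=22: FL=W FR=S RL=W RR=W


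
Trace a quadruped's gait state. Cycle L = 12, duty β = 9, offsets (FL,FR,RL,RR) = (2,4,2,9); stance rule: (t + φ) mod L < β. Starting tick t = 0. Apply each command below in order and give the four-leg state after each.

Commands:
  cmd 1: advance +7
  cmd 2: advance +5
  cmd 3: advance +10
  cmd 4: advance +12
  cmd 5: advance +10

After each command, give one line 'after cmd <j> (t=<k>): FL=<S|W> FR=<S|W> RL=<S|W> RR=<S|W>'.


start t=0: FL=S FR=S RL=S RR=W
cmd 1: advance +7 → t=7, phase=(9,11,9,4) → FL=W FR=W RL=W RR=S
cmd 2: advance +5 → t=12, phase=(2,4,2,9) → FL=S FR=S RL=S RR=W
cmd 3: advance +10 → t=22, phase=(0,2,0,7) → FL=S FR=S RL=S RR=S
cmd 4: advance +12 → t=34, phase=(0,2,0,7) → FL=S FR=S RL=S RR=S
cmd 5: advance +10 → t=44, phase=(10,0,10,5) → FL=W FR=S RL=W RR=S

after cmd 1 (t=7): FL=W FR=W RL=W RR=S
after cmd 2 (t=12): FL=S FR=S RL=S RR=W
after cmd 3 (t=22): FL=S FR=S RL=S RR=S
after cmd 4 (t=34): FL=S FR=S RL=S RR=S
after cmd 5 (t=44): FL=W FR=S RL=W RR=S


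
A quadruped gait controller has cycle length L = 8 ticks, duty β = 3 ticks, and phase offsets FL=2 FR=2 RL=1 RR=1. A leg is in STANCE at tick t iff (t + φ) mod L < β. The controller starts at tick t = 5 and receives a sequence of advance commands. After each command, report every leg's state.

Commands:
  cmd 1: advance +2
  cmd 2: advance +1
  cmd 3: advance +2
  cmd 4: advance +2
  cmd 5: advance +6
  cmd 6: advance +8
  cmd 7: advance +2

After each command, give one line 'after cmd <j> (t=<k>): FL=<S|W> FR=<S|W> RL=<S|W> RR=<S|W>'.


after cmd 1 (t=7): FL=S FR=S RL=S RR=S
after cmd 2 (t=8): FL=S FR=S RL=S RR=S
after cmd 3 (t=10): FL=W FR=W RL=W RR=W
after cmd 4 (t=12): FL=W FR=W RL=W RR=W
after cmd 5 (t=18): FL=W FR=W RL=W RR=W
after cmd 6 (t=26): FL=W FR=W RL=W RR=W
after cmd 7 (t=28): FL=W FR=W RL=W RR=W

start t=5: FL=W FR=W RL=W RR=W
cmd 1: advance +2 → t=7, phase=(1,1,0,0) → FL=S FR=S RL=S RR=S
cmd 2: advance +1 → t=8, phase=(2,2,1,1) → FL=S FR=S RL=S RR=S
cmd 3: advance +2 → t=10, phase=(4,4,3,3) → FL=W FR=W RL=W RR=W
cmd 4: advance +2 → t=12, phase=(6,6,5,5) → FL=W FR=W RL=W RR=W
cmd 5: advance +6 → t=18, phase=(4,4,3,3) → FL=W FR=W RL=W RR=W
cmd 6: advance +8 → t=26, phase=(4,4,3,3) → FL=W FR=W RL=W RR=W
cmd 7: advance +2 → t=28, phase=(6,6,5,5) → FL=W FR=W RL=W RR=W


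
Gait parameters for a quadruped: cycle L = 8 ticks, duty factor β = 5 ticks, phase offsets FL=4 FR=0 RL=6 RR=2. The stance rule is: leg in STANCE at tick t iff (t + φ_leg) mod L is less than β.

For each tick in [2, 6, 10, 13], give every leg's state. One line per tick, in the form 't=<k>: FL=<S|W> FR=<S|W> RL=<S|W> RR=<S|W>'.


t=2: phase=(6,2,0,4) vs β=5 → FL=W FR=S RL=S RR=S
t=6: phase=(2,6,4,0) vs β=5 → FL=S FR=W RL=S RR=S
t=10: phase=(6,2,0,4) vs β=5 → FL=W FR=S RL=S RR=S
t=13: phase=(1,5,3,7) vs β=5 → FL=S FR=W RL=S RR=W

t=2: FL=W FR=S RL=S RR=S
t=6: FL=S FR=W RL=S RR=S
t=10: FL=W FR=S RL=S RR=S
t=13: FL=S FR=W RL=S RR=W


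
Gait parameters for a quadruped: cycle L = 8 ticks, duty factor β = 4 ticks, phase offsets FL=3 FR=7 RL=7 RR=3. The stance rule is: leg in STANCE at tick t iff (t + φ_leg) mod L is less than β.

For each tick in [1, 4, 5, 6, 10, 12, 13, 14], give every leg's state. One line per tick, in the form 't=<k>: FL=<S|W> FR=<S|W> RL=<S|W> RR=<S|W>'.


t=1: phase=(4,0,0,4) vs β=4 → FL=W FR=S RL=S RR=W
t=4: phase=(7,3,3,7) vs β=4 → FL=W FR=S RL=S RR=W
t=5: phase=(0,4,4,0) vs β=4 → FL=S FR=W RL=W RR=S
t=6: phase=(1,5,5,1) vs β=4 → FL=S FR=W RL=W RR=S
t=10: phase=(5,1,1,5) vs β=4 → FL=W FR=S RL=S RR=W
t=12: phase=(7,3,3,7) vs β=4 → FL=W FR=S RL=S RR=W
t=13: phase=(0,4,4,0) vs β=4 → FL=S FR=W RL=W RR=S
t=14: phase=(1,5,5,1) vs β=4 → FL=S FR=W RL=W RR=S

t=1: FL=W FR=S RL=S RR=W
t=4: FL=W FR=S RL=S RR=W
t=5: FL=S FR=W RL=W RR=S
t=6: FL=S FR=W RL=W RR=S
t=10: FL=W FR=S RL=S RR=W
t=12: FL=W FR=S RL=S RR=W
t=13: FL=S FR=W RL=W RR=S
t=14: FL=S FR=W RL=W RR=S


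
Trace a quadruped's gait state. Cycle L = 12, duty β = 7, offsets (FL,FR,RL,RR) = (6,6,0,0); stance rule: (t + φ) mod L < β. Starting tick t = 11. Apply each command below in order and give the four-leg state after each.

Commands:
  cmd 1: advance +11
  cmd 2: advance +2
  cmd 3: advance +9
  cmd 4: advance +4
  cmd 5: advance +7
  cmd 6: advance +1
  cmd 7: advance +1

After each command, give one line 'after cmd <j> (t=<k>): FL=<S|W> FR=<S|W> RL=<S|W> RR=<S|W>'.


after cmd 1 (t=22): FL=S FR=S RL=W RR=W
after cmd 2 (t=24): FL=S FR=S RL=S RR=S
after cmd 3 (t=33): FL=S FR=S RL=W RR=W
after cmd 4 (t=37): FL=W FR=W RL=S RR=S
after cmd 5 (t=44): FL=S FR=S RL=W RR=W
after cmd 6 (t=45): FL=S FR=S RL=W RR=W
after cmd 7 (t=46): FL=S FR=S RL=W RR=W

start t=11: FL=S FR=S RL=W RR=W
cmd 1: advance +11 → t=22, phase=(4,4,10,10) → FL=S FR=S RL=W RR=W
cmd 2: advance +2 → t=24, phase=(6,6,0,0) → FL=S FR=S RL=S RR=S
cmd 3: advance +9 → t=33, phase=(3,3,9,9) → FL=S FR=S RL=W RR=W
cmd 4: advance +4 → t=37, phase=(7,7,1,1) → FL=W FR=W RL=S RR=S
cmd 5: advance +7 → t=44, phase=(2,2,8,8) → FL=S FR=S RL=W RR=W
cmd 6: advance +1 → t=45, phase=(3,3,9,9) → FL=S FR=S RL=W RR=W
cmd 7: advance +1 → t=46, phase=(4,4,10,10) → FL=S FR=S RL=W RR=W


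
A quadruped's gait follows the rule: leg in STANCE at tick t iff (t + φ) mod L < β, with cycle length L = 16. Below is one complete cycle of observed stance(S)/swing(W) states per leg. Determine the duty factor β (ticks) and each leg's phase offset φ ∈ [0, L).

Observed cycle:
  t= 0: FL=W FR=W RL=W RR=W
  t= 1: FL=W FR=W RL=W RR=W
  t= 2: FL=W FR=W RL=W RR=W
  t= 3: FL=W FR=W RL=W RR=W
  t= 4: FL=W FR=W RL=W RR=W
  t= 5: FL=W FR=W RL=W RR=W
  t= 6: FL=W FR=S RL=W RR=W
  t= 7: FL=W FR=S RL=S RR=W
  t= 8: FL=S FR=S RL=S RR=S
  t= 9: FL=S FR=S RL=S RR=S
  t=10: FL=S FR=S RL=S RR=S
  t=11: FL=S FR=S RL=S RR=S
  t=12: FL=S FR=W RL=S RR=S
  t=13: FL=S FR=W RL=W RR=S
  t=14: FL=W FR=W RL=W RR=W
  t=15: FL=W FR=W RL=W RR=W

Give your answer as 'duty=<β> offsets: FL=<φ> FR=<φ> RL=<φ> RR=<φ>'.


duty β = stance ticks per leg = 6
FL: stance ticks = 6; W→S at t=8 → φ=8
FR: stance ticks = 6; W→S at t=6 → φ=10
RL: stance ticks = 6; W→S at t=7 → φ=9
RR: stance ticks = 6; W→S at t=8 → φ=8

duty=6 offsets: FL=8 FR=10 RL=9 RR=8


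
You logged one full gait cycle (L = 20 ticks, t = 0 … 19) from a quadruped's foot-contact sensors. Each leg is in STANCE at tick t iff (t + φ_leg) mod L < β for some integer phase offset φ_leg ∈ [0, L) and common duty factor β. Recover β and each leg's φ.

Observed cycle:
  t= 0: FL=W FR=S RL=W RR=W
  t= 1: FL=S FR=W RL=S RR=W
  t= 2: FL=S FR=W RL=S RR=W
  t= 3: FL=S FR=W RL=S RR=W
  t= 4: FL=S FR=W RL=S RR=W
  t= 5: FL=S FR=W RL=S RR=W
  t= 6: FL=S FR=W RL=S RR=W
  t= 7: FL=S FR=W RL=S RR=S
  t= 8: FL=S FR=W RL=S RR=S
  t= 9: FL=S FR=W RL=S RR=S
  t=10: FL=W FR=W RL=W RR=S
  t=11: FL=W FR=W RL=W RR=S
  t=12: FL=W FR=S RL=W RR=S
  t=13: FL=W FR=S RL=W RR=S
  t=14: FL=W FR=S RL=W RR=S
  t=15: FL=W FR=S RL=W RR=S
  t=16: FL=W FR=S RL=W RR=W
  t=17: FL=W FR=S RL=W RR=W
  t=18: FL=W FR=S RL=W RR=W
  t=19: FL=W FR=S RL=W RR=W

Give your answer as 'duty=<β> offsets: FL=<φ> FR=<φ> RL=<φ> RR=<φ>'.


duty=9 offsets: FL=19 FR=8 RL=19 RR=13

duty β = stance ticks per leg = 9
FL: stance ticks = 9; W→S at t=1 → φ=19
FR: stance ticks = 9; W→S at t=12 → φ=8
RL: stance ticks = 9; W→S at t=1 → φ=19
RR: stance ticks = 9; W→S at t=7 → φ=13


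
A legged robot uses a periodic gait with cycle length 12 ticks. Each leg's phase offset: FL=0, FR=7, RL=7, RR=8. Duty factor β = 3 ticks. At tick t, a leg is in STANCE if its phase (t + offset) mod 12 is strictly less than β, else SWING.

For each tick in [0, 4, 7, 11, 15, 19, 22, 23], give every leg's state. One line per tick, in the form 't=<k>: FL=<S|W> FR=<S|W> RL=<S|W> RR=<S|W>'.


t=0: FL=S FR=W RL=W RR=W
t=4: FL=W FR=W RL=W RR=S
t=7: FL=W FR=S RL=S RR=W
t=11: FL=W FR=W RL=W RR=W
t=15: FL=W FR=W RL=W RR=W
t=19: FL=W FR=S RL=S RR=W
t=22: FL=W FR=W RL=W RR=W
t=23: FL=W FR=W RL=W RR=W

t=0: phase=(0,7,7,8) vs β=3 → FL=S FR=W RL=W RR=W
t=4: phase=(4,11,11,0) vs β=3 → FL=W FR=W RL=W RR=S
t=7: phase=(7,2,2,3) vs β=3 → FL=W FR=S RL=S RR=W
t=11: phase=(11,6,6,7) vs β=3 → FL=W FR=W RL=W RR=W
t=15: phase=(3,10,10,11) vs β=3 → FL=W FR=W RL=W RR=W
t=19: phase=(7,2,2,3) vs β=3 → FL=W FR=S RL=S RR=W
t=22: phase=(10,5,5,6) vs β=3 → FL=W FR=W RL=W RR=W
t=23: phase=(11,6,6,7) vs β=3 → FL=W FR=W RL=W RR=W


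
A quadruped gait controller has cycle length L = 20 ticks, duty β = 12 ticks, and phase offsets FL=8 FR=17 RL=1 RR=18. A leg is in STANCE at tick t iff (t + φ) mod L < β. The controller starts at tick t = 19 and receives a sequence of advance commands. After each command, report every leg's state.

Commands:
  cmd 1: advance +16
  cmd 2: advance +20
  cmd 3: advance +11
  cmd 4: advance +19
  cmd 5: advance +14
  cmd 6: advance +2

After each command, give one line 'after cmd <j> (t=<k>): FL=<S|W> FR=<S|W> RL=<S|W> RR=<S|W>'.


after cmd 1 (t=35): FL=S FR=W RL=W RR=W
after cmd 2 (t=55): FL=S FR=W RL=W RR=W
after cmd 3 (t=66): FL=W FR=S RL=S RR=S
after cmd 4 (t=85): FL=W FR=S RL=S RR=S
after cmd 5 (t=99): FL=S FR=W RL=S RR=W
after cmd 6 (t=101): FL=S FR=W RL=S RR=W

start t=19: FL=S FR=W RL=S RR=W
cmd 1: advance +16 → t=35, phase=(3,12,16,13) → FL=S FR=W RL=W RR=W
cmd 2: advance +20 → t=55, phase=(3,12,16,13) → FL=S FR=W RL=W RR=W
cmd 3: advance +11 → t=66, phase=(14,3,7,4) → FL=W FR=S RL=S RR=S
cmd 4: advance +19 → t=85, phase=(13,2,6,3) → FL=W FR=S RL=S RR=S
cmd 5: advance +14 → t=99, phase=(7,16,0,17) → FL=S FR=W RL=S RR=W
cmd 6: advance +2 → t=101, phase=(9,18,2,19) → FL=S FR=W RL=S RR=W


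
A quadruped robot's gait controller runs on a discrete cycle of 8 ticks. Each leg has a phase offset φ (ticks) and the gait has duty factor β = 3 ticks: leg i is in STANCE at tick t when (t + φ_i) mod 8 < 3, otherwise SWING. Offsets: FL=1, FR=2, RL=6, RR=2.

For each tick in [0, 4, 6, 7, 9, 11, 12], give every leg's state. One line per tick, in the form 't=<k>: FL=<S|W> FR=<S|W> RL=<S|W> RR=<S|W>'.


t=0: FL=S FR=S RL=W RR=S
t=4: FL=W FR=W RL=S RR=W
t=6: FL=W FR=S RL=W RR=S
t=7: FL=S FR=S RL=W RR=S
t=9: FL=S FR=W RL=W RR=W
t=11: FL=W FR=W RL=S RR=W
t=12: FL=W FR=W RL=S RR=W

t=0: phase=(1,2,6,2) vs β=3 → FL=S FR=S RL=W RR=S
t=4: phase=(5,6,2,6) vs β=3 → FL=W FR=W RL=S RR=W
t=6: phase=(7,0,4,0) vs β=3 → FL=W FR=S RL=W RR=S
t=7: phase=(0,1,5,1) vs β=3 → FL=S FR=S RL=W RR=S
t=9: phase=(2,3,7,3) vs β=3 → FL=S FR=W RL=W RR=W
t=11: phase=(4,5,1,5) vs β=3 → FL=W FR=W RL=S RR=W
t=12: phase=(5,6,2,6) vs β=3 → FL=W FR=W RL=S RR=W


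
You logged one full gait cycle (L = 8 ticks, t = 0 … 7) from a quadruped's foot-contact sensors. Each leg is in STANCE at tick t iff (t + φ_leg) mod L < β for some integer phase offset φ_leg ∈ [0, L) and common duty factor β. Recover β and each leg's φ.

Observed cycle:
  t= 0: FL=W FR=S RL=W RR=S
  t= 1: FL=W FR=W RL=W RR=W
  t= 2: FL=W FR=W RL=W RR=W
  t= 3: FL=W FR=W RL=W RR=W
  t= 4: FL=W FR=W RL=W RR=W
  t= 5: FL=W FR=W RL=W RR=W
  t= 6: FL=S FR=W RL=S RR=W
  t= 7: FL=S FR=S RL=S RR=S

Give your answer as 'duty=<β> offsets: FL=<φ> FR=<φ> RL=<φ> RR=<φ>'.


duty=2 offsets: FL=2 FR=1 RL=2 RR=1

duty β = stance ticks per leg = 2
FL: stance ticks = 2; W→S at t=6 → φ=2
FR: stance ticks = 2; W→S at t=7 → φ=1
RL: stance ticks = 2; W→S at t=6 → φ=2
RR: stance ticks = 2; W→S at t=7 → φ=1


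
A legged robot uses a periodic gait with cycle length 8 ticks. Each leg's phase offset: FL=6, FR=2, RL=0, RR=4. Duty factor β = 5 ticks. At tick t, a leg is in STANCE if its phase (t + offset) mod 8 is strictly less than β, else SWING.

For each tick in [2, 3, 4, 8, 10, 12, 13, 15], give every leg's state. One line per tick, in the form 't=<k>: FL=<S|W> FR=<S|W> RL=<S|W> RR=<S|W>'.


t=2: FL=S FR=S RL=S RR=W
t=3: FL=S FR=W RL=S RR=W
t=4: FL=S FR=W RL=S RR=S
t=8: FL=W FR=S RL=S RR=S
t=10: FL=S FR=S RL=S RR=W
t=12: FL=S FR=W RL=S RR=S
t=13: FL=S FR=W RL=W RR=S
t=15: FL=W FR=S RL=W RR=S

t=2: phase=(0,4,2,6) vs β=5 → FL=S FR=S RL=S RR=W
t=3: phase=(1,5,3,7) vs β=5 → FL=S FR=W RL=S RR=W
t=4: phase=(2,6,4,0) vs β=5 → FL=S FR=W RL=S RR=S
t=8: phase=(6,2,0,4) vs β=5 → FL=W FR=S RL=S RR=S
t=10: phase=(0,4,2,6) vs β=5 → FL=S FR=S RL=S RR=W
t=12: phase=(2,6,4,0) vs β=5 → FL=S FR=W RL=S RR=S
t=13: phase=(3,7,5,1) vs β=5 → FL=S FR=W RL=W RR=S
t=15: phase=(5,1,7,3) vs β=5 → FL=W FR=S RL=W RR=S


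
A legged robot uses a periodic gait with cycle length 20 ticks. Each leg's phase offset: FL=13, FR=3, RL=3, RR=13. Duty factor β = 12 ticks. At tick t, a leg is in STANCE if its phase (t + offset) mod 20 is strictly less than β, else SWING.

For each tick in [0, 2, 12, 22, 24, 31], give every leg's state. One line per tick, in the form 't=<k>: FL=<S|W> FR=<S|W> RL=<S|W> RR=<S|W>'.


t=0: phase=(13,3,3,13) vs β=12 → FL=W FR=S RL=S RR=W
t=2: phase=(15,5,5,15) vs β=12 → FL=W FR=S RL=S RR=W
t=12: phase=(5,15,15,5) vs β=12 → FL=S FR=W RL=W RR=S
t=22: phase=(15,5,5,15) vs β=12 → FL=W FR=S RL=S RR=W
t=24: phase=(17,7,7,17) vs β=12 → FL=W FR=S RL=S RR=W
t=31: phase=(4,14,14,4) vs β=12 → FL=S FR=W RL=W RR=S

t=0: FL=W FR=S RL=S RR=W
t=2: FL=W FR=S RL=S RR=W
t=12: FL=S FR=W RL=W RR=S
t=22: FL=W FR=S RL=S RR=W
t=24: FL=W FR=S RL=S RR=W
t=31: FL=S FR=W RL=W RR=S


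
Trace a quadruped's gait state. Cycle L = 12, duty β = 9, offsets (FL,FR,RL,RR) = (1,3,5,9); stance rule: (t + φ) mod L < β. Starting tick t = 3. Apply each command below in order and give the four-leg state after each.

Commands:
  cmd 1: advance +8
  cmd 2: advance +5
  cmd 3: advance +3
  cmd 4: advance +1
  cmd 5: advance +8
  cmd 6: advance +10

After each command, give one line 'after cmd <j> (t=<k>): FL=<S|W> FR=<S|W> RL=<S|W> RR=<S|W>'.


start t=3: FL=S FR=S RL=S RR=S
cmd 1: advance +8 → t=11, phase=(0,2,4,8) → FL=S FR=S RL=S RR=S
cmd 2: advance +5 → t=16, phase=(5,7,9,1) → FL=S FR=S RL=W RR=S
cmd 3: advance +3 → t=19, phase=(8,10,0,4) → FL=S FR=W RL=S RR=S
cmd 4: advance +1 → t=20, phase=(9,11,1,5) → FL=W FR=W RL=S RR=S
cmd 5: advance +8 → t=28, phase=(5,7,9,1) → FL=S FR=S RL=W RR=S
cmd 6: advance +10 → t=38, phase=(3,5,7,11) → FL=S FR=S RL=S RR=W

after cmd 1 (t=11): FL=S FR=S RL=S RR=S
after cmd 2 (t=16): FL=S FR=S RL=W RR=S
after cmd 3 (t=19): FL=S FR=W RL=S RR=S
after cmd 4 (t=20): FL=W FR=W RL=S RR=S
after cmd 5 (t=28): FL=S FR=S RL=W RR=S
after cmd 6 (t=38): FL=S FR=S RL=S RR=W


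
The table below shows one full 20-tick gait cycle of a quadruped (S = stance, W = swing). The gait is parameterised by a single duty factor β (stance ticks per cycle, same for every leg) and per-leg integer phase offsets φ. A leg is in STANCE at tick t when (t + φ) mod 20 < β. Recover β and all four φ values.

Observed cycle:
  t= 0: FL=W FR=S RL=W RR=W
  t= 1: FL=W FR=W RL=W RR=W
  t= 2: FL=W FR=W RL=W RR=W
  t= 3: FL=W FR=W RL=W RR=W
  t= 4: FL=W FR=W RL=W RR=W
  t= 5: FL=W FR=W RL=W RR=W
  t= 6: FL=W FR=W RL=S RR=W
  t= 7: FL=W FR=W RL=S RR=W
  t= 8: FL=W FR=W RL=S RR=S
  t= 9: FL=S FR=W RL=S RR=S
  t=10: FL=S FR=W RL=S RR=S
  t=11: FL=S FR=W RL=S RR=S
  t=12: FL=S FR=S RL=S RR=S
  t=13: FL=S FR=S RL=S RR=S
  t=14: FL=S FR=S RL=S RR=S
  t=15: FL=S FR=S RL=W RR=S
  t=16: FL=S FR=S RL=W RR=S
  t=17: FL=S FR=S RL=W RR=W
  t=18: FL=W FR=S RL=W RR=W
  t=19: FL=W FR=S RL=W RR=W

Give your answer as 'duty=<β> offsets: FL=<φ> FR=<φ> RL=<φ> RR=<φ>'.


duty β = stance ticks per leg = 9
FL: stance ticks = 9; W→S at t=9 → φ=11
FR: stance ticks = 9; W→S at t=12 → φ=8
RL: stance ticks = 9; W→S at t=6 → φ=14
RR: stance ticks = 9; W→S at t=8 → φ=12

duty=9 offsets: FL=11 FR=8 RL=14 RR=12


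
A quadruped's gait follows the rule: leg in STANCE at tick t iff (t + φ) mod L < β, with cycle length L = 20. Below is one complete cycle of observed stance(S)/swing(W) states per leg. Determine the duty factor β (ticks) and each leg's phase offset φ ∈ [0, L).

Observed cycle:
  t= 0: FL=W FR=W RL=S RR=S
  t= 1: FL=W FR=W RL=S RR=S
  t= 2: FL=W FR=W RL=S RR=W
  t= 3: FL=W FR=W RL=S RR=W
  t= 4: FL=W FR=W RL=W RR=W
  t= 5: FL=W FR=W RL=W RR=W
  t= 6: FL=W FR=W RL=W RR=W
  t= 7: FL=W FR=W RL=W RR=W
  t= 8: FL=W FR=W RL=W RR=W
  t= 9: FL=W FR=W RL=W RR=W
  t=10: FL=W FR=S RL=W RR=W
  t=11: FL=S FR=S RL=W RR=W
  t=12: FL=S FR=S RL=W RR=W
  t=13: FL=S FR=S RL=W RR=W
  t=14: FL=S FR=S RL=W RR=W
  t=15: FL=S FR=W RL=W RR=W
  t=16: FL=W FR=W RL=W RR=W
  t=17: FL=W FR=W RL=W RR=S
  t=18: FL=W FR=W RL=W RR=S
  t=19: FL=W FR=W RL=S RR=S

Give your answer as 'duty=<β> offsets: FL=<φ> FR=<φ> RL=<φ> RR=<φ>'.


duty β = stance ticks per leg = 5
FL: stance ticks = 5; W→S at t=11 → φ=9
FR: stance ticks = 5; W→S at t=10 → φ=10
RL: stance ticks = 5; W→S at t=19 → φ=1
RR: stance ticks = 5; W→S at t=17 → φ=3

duty=5 offsets: FL=9 FR=10 RL=1 RR=3


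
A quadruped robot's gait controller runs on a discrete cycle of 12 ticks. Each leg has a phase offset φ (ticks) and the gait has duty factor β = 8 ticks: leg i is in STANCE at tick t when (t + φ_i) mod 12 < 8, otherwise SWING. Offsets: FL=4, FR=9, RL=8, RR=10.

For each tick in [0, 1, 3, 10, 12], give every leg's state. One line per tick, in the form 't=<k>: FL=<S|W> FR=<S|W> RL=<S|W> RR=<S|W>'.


t=0: FL=S FR=W RL=W RR=W
t=1: FL=S FR=W RL=W RR=W
t=3: FL=S FR=S RL=W RR=S
t=10: FL=S FR=S RL=S RR=W
t=12: FL=S FR=W RL=W RR=W

t=0: phase=(4,9,8,10) vs β=8 → FL=S FR=W RL=W RR=W
t=1: phase=(5,10,9,11) vs β=8 → FL=S FR=W RL=W RR=W
t=3: phase=(7,0,11,1) vs β=8 → FL=S FR=S RL=W RR=S
t=10: phase=(2,7,6,8) vs β=8 → FL=S FR=S RL=S RR=W
t=12: phase=(4,9,8,10) vs β=8 → FL=S FR=W RL=W RR=W


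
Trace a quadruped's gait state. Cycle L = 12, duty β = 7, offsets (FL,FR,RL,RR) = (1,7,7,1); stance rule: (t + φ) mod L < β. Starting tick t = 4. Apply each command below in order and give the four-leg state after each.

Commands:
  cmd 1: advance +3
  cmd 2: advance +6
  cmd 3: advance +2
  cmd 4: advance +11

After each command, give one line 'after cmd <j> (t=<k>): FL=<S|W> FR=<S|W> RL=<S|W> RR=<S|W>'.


start t=4: FL=S FR=W RL=W RR=S
cmd 1: advance +3 → t=7, phase=(8,2,2,8) → FL=W FR=S RL=S RR=W
cmd 2: advance +6 → t=13, phase=(2,8,8,2) → FL=S FR=W RL=W RR=S
cmd 3: advance +2 → t=15, phase=(4,10,10,4) → FL=S FR=W RL=W RR=S
cmd 4: advance +11 → t=26, phase=(3,9,9,3) → FL=S FR=W RL=W RR=S

after cmd 1 (t=7): FL=W FR=S RL=S RR=W
after cmd 2 (t=13): FL=S FR=W RL=W RR=S
after cmd 3 (t=15): FL=S FR=W RL=W RR=S
after cmd 4 (t=26): FL=S FR=W RL=W RR=S


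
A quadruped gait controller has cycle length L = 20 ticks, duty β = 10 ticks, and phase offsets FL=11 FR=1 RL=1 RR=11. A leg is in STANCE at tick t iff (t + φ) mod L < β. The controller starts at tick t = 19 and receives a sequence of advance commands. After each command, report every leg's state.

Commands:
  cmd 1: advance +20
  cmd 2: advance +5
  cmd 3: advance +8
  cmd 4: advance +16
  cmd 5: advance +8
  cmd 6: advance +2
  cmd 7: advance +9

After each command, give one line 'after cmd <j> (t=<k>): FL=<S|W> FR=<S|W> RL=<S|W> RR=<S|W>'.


after cmd 1 (t=39): FL=W FR=S RL=S RR=W
after cmd 2 (t=44): FL=W FR=S RL=S RR=W
after cmd 3 (t=52): FL=S FR=W RL=W RR=S
after cmd 4 (t=68): FL=W FR=S RL=S RR=W
after cmd 5 (t=76): FL=S FR=W RL=W RR=S
after cmd 6 (t=78): FL=S FR=W RL=W RR=S
after cmd 7 (t=87): FL=W FR=S RL=S RR=W

start t=19: FL=W FR=S RL=S RR=W
cmd 1: advance +20 → t=39, phase=(10,0,0,10) → FL=W FR=S RL=S RR=W
cmd 2: advance +5 → t=44, phase=(15,5,5,15) → FL=W FR=S RL=S RR=W
cmd 3: advance +8 → t=52, phase=(3,13,13,3) → FL=S FR=W RL=W RR=S
cmd 4: advance +16 → t=68, phase=(19,9,9,19) → FL=W FR=S RL=S RR=W
cmd 5: advance +8 → t=76, phase=(7,17,17,7) → FL=S FR=W RL=W RR=S
cmd 6: advance +2 → t=78, phase=(9,19,19,9) → FL=S FR=W RL=W RR=S
cmd 7: advance +9 → t=87, phase=(18,8,8,18) → FL=W FR=S RL=S RR=W


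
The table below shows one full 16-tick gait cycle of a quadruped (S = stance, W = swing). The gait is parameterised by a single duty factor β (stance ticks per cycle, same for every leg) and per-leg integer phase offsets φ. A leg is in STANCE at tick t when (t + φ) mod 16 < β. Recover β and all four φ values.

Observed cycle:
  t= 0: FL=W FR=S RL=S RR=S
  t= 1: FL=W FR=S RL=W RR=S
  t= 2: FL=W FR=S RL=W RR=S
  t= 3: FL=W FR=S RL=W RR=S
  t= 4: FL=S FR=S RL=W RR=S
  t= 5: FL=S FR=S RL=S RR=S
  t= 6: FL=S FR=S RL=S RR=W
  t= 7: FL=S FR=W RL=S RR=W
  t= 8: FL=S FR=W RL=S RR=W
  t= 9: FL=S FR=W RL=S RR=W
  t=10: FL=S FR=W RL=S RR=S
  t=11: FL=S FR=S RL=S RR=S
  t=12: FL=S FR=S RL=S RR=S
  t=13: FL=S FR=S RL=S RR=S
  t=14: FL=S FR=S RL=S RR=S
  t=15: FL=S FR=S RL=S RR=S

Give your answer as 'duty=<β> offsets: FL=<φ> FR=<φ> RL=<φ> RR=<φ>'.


duty β = stance ticks per leg = 12
FL: stance ticks = 12; W→S at t=4 → φ=12
FR: stance ticks = 12; W→S at t=11 → φ=5
RL: stance ticks = 12; W→S at t=5 → φ=11
RR: stance ticks = 12; W→S at t=10 → φ=6

duty=12 offsets: FL=12 FR=5 RL=11 RR=6


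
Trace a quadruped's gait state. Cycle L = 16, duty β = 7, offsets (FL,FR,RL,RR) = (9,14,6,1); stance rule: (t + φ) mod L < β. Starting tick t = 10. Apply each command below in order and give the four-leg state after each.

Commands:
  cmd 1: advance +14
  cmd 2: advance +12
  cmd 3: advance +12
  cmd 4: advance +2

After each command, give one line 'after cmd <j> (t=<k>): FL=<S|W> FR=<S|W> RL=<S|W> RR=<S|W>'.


start t=10: FL=S FR=W RL=S RR=W
cmd 1: advance +14 → t=24, phase=(1,6,14,9) → FL=S FR=S RL=W RR=W
cmd 2: advance +12 → t=36, phase=(13,2,10,5) → FL=W FR=S RL=W RR=S
cmd 3: advance +12 → t=48, phase=(9,14,6,1) → FL=W FR=W RL=S RR=S
cmd 4: advance +2 → t=50, phase=(11,0,8,3) → FL=W FR=S RL=W RR=S

after cmd 1 (t=24): FL=S FR=S RL=W RR=W
after cmd 2 (t=36): FL=W FR=S RL=W RR=S
after cmd 3 (t=48): FL=W FR=W RL=S RR=S
after cmd 4 (t=50): FL=W FR=S RL=W RR=S


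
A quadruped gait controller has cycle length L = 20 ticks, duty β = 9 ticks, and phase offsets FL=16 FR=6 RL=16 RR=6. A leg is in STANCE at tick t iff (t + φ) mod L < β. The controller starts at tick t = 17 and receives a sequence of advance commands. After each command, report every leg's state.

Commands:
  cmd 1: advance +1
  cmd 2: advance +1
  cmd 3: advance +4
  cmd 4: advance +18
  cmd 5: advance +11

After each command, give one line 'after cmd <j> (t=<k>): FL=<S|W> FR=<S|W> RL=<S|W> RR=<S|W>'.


start t=17: FL=W FR=S RL=W RR=S
cmd 1: advance +1 → t=18, phase=(14,4,14,4) → FL=W FR=S RL=W RR=S
cmd 2: advance +1 → t=19, phase=(15,5,15,5) → FL=W FR=S RL=W RR=S
cmd 3: advance +4 → t=23, phase=(19,9,19,9) → FL=W FR=W RL=W RR=W
cmd 4: advance +18 → t=41, phase=(17,7,17,7) → FL=W FR=S RL=W RR=S
cmd 5: advance +11 → t=52, phase=(8,18,8,18) → FL=S FR=W RL=S RR=W

after cmd 1 (t=18): FL=W FR=S RL=W RR=S
after cmd 2 (t=19): FL=W FR=S RL=W RR=S
after cmd 3 (t=23): FL=W FR=W RL=W RR=W
after cmd 4 (t=41): FL=W FR=S RL=W RR=S
after cmd 5 (t=52): FL=S FR=W RL=S RR=W


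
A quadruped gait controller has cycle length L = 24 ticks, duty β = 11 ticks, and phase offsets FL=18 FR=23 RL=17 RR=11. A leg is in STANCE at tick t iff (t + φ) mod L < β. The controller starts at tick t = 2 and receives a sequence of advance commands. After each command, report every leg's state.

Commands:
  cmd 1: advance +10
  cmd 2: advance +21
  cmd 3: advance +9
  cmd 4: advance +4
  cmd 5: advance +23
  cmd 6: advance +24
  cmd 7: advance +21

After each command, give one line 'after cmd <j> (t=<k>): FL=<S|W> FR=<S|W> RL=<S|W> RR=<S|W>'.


start t=2: FL=W FR=S RL=W RR=W
cmd 1: advance +10 → t=12, phase=(6,11,5,23) → FL=S FR=W RL=S RR=W
cmd 2: advance +21 → t=33, phase=(3,8,2,20) → FL=S FR=S RL=S RR=W
cmd 3: advance +9 → t=42, phase=(12,17,11,5) → FL=W FR=W RL=W RR=S
cmd 4: advance +4 → t=46, phase=(16,21,15,9) → FL=W FR=W RL=W RR=S
cmd 5: advance +23 → t=69, phase=(15,20,14,8) → FL=W FR=W RL=W RR=S
cmd 6: advance +24 → t=93, phase=(15,20,14,8) → FL=W FR=W RL=W RR=S
cmd 7: advance +21 → t=114, phase=(12,17,11,5) → FL=W FR=W RL=W RR=S

after cmd 1 (t=12): FL=S FR=W RL=S RR=W
after cmd 2 (t=33): FL=S FR=S RL=S RR=W
after cmd 3 (t=42): FL=W FR=W RL=W RR=S
after cmd 4 (t=46): FL=W FR=W RL=W RR=S
after cmd 5 (t=69): FL=W FR=W RL=W RR=S
after cmd 6 (t=93): FL=W FR=W RL=W RR=S
after cmd 7 (t=114): FL=W FR=W RL=W RR=S


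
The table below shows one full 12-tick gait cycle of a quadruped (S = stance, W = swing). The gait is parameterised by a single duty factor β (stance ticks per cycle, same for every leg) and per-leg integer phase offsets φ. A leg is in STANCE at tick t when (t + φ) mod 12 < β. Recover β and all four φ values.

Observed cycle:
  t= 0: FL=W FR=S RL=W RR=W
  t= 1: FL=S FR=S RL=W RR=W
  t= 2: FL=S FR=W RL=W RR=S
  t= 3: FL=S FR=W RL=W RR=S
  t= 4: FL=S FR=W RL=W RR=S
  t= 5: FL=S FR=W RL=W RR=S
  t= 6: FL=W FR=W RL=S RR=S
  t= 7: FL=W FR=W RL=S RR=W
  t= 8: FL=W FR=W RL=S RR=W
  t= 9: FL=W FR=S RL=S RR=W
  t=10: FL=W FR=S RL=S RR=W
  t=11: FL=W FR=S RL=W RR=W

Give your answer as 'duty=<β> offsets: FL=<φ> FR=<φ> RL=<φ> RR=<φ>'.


duty=5 offsets: FL=11 FR=3 RL=6 RR=10

duty β = stance ticks per leg = 5
FL: stance ticks = 5; W→S at t=1 → φ=11
FR: stance ticks = 5; W→S at t=9 → φ=3
RL: stance ticks = 5; W→S at t=6 → φ=6
RR: stance ticks = 5; W→S at t=2 → φ=10


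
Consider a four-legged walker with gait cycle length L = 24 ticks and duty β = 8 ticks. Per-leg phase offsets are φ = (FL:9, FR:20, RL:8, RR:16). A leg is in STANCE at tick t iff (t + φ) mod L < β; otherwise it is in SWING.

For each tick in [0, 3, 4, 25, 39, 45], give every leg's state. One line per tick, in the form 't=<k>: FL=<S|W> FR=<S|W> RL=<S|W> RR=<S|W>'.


t=0: phase=(9,20,8,16) vs β=8 → FL=W FR=W RL=W RR=W
t=3: phase=(12,23,11,19) vs β=8 → FL=W FR=W RL=W RR=W
t=4: phase=(13,0,12,20) vs β=8 → FL=W FR=S RL=W RR=W
t=25: phase=(10,21,9,17) vs β=8 → FL=W FR=W RL=W RR=W
t=39: phase=(0,11,23,7) vs β=8 → FL=S FR=W RL=W RR=S
t=45: phase=(6,17,5,13) vs β=8 → FL=S FR=W RL=S RR=W

t=0: FL=W FR=W RL=W RR=W
t=3: FL=W FR=W RL=W RR=W
t=4: FL=W FR=S RL=W RR=W
t=25: FL=W FR=W RL=W RR=W
t=39: FL=S FR=W RL=W RR=S
t=45: FL=S FR=W RL=S RR=W


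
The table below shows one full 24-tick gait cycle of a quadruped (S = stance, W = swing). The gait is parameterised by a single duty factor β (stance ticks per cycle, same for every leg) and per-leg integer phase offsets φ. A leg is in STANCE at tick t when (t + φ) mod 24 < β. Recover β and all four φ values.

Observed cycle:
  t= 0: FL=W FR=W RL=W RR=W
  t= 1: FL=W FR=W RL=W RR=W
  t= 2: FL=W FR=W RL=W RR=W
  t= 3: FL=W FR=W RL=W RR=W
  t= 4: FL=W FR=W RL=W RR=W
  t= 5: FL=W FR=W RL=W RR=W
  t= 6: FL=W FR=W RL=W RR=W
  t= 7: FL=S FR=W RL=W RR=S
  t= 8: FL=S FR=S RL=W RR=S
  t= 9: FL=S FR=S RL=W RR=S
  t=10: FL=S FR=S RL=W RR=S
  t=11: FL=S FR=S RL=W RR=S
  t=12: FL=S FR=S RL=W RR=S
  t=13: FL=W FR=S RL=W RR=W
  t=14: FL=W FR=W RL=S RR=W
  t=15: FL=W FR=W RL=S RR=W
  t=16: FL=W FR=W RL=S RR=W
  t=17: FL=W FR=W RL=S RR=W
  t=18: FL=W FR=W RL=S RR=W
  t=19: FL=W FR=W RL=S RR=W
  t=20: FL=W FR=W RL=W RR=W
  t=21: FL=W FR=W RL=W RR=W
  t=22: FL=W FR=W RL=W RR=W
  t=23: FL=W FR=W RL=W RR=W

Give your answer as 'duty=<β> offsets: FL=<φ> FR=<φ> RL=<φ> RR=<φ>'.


duty β = stance ticks per leg = 6
FL: stance ticks = 6; W→S at t=7 → φ=17
FR: stance ticks = 6; W→S at t=8 → φ=16
RL: stance ticks = 6; W→S at t=14 → φ=10
RR: stance ticks = 6; W→S at t=7 → φ=17

duty=6 offsets: FL=17 FR=16 RL=10 RR=17


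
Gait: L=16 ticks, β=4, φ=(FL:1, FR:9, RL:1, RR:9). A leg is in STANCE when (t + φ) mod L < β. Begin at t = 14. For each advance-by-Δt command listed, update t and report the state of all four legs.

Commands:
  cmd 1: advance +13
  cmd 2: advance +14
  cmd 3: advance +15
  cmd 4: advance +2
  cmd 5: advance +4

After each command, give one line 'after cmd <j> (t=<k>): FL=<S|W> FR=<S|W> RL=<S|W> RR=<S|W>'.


after cmd 1 (t=27): FL=W FR=W RL=W RR=W
after cmd 2 (t=41): FL=W FR=S RL=W RR=S
after cmd 3 (t=56): FL=W FR=S RL=W RR=S
after cmd 4 (t=58): FL=W FR=S RL=W RR=S
after cmd 5 (t=62): FL=W FR=W RL=W RR=W

start t=14: FL=W FR=W RL=W RR=W
cmd 1: advance +13 → t=27, phase=(12,4,12,4) → FL=W FR=W RL=W RR=W
cmd 2: advance +14 → t=41, phase=(10,2,10,2) → FL=W FR=S RL=W RR=S
cmd 3: advance +15 → t=56, phase=(9,1,9,1) → FL=W FR=S RL=W RR=S
cmd 4: advance +2 → t=58, phase=(11,3,11,3) → FL=W FR=S RL=W RR=S
cmd 5: advance +4 → t=62, phase=(15,7,15,7) → FL=W FR=W RL=W RR=W


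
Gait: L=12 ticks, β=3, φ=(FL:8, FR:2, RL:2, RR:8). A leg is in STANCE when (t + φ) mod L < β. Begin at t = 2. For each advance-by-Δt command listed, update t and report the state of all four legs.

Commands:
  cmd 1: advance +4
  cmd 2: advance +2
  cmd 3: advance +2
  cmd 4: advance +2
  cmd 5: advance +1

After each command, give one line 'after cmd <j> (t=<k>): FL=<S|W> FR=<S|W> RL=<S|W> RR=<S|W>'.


start t=2: FL=W FR=W RL=W RR=W
cmd 1: advance +4 → t=6, phase=(2,8,8,2) → FL=S FR=W RL=W RR=S
cmd 2: advance +2 → t=8, phase=(4,10,10,4) → FL=W FR=W RL=W RR=W
cmd 3: advance +2 → t=10, phase=(6,0,0,6) → FL=W FR=S RL=S RR=W
cmd 4: advance +2 → t=12, phase=(8,2,2,8) → FL=W FR=S RL=S RR=W
cmd 5: advance +1 → t=13, phase=(9,3,3,9) → FL=W FR=W RL=W RR=W

after cmd 1 (t=6): FL=S FR=W RL=W RR=S
after cmd 2 (t=8): FL=W FR=W RL=W RR=W
after cmd 3 (t=10): FL=W FR=S RL=S RR=W
after cmd 4 (t=12): FL=W FR=S RL=S RR=W
after cmd 5 (t=13): FL=W FR=W RL=W RR=W
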